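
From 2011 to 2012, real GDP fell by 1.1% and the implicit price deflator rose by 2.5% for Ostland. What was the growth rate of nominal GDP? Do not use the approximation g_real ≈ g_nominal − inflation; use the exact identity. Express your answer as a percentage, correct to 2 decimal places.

(1 + g_nom) = (1 + g_real)(1 + π) = 0.9890 × 1.0250 = 1.01373.

1.37%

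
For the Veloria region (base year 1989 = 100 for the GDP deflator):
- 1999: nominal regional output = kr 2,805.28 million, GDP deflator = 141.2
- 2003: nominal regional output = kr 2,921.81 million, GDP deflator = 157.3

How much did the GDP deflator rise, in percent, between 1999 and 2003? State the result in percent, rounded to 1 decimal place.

11.4%

Price-level change = 157.3 / 141.2 − 1 = 0.1140.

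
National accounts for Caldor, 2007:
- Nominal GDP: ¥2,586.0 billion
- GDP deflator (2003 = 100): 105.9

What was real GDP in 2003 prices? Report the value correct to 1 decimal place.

¥2,441.9 billion

Real GDP = Nominal / (GDP deflator/100) = 2586.0 / 1.059 = 2441.93.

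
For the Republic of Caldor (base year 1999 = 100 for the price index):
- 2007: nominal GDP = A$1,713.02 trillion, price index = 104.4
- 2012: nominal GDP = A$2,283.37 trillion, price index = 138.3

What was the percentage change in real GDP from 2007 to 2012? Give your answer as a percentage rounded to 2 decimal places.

0.62%

Deflate each year: 2007 → 1713.02/1.044 = 1640.82; 2012 → 2283.37/1.383 = 1651.03.
So real GDP changed by 1651.03/1640.82 − 1 = 0.0062, i.e. 0.62%.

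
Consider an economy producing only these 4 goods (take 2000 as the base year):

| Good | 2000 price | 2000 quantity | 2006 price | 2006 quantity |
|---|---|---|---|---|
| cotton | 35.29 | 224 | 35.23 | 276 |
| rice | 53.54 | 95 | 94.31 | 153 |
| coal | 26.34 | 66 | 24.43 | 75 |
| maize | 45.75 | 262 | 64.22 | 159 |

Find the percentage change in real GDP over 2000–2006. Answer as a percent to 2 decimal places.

Real GDP 2000 = Nominal GDP 2000 = 35.29·224 + 53.54·95 + 26.34·66 + 45.75·262 = 26716.20.
Real GDP 2006 (at 2000 prices) = 35.29·276 + 53.54·153 + 26.34·75 + 45.75·159 = 27181.41.
Real growth = 27181.41/26716.20 − 1 = 0.0174.

1.74%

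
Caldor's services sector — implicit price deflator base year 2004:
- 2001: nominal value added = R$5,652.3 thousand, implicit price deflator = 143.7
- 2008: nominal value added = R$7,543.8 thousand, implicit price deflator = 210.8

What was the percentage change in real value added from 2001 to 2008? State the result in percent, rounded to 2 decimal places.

-9.02%

Deflate each year: 2001 → 5652.3/1.437 = 3933.40; 2008 → 7543.8/2.108 = 3578.65.
So real value added changed by 3578.65/3933.40 − 1 = -0.0902, i.e. -9.02%.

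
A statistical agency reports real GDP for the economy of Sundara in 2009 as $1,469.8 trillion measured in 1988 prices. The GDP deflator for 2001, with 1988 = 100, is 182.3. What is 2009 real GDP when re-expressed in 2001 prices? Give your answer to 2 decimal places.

Real GDP in 2001 prices = Real GDP in 1988 prices × (P_2001/P_1988) = 1469.8 × 1.823 = 2679.45.

$2,679.45 trillion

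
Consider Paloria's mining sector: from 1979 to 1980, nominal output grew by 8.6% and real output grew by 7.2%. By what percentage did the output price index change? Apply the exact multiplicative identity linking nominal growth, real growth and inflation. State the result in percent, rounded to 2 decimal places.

(1 + g_nom) = (1 + g_real)(1 + π), so π = 1.0860 / 1.0720 − 1 = 0.01306.

1.31%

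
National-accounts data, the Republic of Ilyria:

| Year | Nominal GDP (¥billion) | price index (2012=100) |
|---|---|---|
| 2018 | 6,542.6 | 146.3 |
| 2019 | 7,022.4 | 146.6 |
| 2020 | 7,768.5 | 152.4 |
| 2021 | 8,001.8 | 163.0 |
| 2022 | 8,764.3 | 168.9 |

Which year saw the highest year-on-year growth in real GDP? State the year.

2019

2019: real = 7022.4/1.466 = 4790.18; growth vs 2018 (4472.04) = 7.11%.
2020: real = 7768.5/1.524 = 5097.44; growth vs 2019 (4790.18) = 6.41%.
2021: real = 8001.8/1.630 = 4909.08; growth vs 2020 (5097.44) = -3.70%.
2022: real = 8764.3/1.689 = 5189.05; growth vs 2021 (4909.08) = 5.70%.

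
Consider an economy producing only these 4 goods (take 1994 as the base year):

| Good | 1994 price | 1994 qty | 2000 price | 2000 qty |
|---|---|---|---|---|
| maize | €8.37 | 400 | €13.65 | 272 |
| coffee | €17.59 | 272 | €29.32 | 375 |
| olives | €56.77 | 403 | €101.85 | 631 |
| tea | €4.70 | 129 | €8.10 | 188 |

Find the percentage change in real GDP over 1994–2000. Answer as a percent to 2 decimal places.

Real GDP 1994 = Nominal GDP 1994 = 8.37·400 + 17.59·272 + 56.77·403 + 4.70·129 = 31617.09.
Real GDP 2000 (at 1994 prices) = 8.37·272 + 17.59·375 + 56.77·631 + 4.70·188 = 45578.36.
Real growth = 45578.36/31617.09 − 1 = 0.4416.

44.16%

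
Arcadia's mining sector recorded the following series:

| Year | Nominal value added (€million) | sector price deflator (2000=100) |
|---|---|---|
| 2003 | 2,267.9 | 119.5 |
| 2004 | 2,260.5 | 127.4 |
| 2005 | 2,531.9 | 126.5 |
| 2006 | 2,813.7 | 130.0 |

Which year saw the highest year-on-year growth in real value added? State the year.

2004: real = 2260.5/1.274 = 1774.33; growth vs 2003 (1897.82) = -6.51%.
2005: real = 2531.9/1.265 = 2001.50; growth vs 2004 (1774.33) = 12.80%.
2006: real = 2813.7/1.300 = 2164.38; growth vs 2005 (2001.50) = 8.14%.

2005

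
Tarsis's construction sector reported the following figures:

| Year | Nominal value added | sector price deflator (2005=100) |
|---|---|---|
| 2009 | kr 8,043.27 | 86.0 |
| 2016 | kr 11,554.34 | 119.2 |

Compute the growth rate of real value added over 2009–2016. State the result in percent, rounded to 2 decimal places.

Real value added 2009 = 8043.27 / 0.860 = 9352.64.
Real value added 2016 = 11554.34 / 1.192 = 9693.24.
Real growth = 9693.24 / 9352.64 − 1 = 0.0364.

3.64%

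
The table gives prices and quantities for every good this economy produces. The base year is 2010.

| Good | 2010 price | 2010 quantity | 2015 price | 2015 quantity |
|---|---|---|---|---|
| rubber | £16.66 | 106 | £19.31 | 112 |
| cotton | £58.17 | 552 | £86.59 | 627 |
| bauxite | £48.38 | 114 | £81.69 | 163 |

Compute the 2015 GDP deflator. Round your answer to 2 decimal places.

Nominal GDP 2015 = 19.31·112 + 86.59·627 + 81.69·163 = 69770.12.
Real GDP 2015 (at 2010 prices) = 16.66·112 + 58.17·627 + 48.38·163 = 46224.45.
Deflator = Nominal/Real × 100 = 69770.12/46224.45 × 100 = 150.938.

150.94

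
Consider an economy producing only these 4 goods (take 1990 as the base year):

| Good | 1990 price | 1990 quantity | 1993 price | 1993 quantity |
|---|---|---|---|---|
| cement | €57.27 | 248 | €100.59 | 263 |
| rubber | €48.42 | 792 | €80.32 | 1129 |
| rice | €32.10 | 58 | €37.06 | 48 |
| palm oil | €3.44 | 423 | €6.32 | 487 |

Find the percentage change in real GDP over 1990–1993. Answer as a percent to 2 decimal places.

30.56%

Real GDP 1990 = Nominal GDP 1990 = 57.27·248 + 48.42·792 + 32.10·58 + 3.44·423 = 55868.52.
Real GDP 1993 (at 1990 prices) = 57.27·263 + 48.42·1129 + 32.10·48 + 3.44·487 = 72944.27.
Real growth = 72944.27/55868.52 − 1 = 0.3056.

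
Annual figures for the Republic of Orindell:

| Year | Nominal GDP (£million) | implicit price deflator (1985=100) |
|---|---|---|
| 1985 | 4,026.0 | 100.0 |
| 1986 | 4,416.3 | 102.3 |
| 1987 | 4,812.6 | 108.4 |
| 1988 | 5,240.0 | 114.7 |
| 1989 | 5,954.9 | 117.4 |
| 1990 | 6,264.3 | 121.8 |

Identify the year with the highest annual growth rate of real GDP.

1986: real = 4416.3/1.023 = 4317.01; growth vs 1985 (4026.00) = 7.23%.
1987: real = 4812.6/1.084 = 4439.67; growth vs 1986 (4317.01) = 2.84%.
1988: real = 5240.0/1.147 = 4568.44; growth vs 1987 (4439.67) = 2.90%.
1989: real = 5954.9/1.174 = 5072.32; growth vs 1988 (4568.44) = 11.03%.
1990: real = 6264.3/1.218 = 5143.10; growth vs 1989 (5072.32) = 1.40%.

1989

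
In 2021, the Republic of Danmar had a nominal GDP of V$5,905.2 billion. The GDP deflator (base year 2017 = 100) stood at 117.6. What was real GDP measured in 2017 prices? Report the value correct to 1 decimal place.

V$5,021.4 billion

Real GDP = Nominal / (GDP deflator/100) = 5905.2 / 1.176 = 5021.43.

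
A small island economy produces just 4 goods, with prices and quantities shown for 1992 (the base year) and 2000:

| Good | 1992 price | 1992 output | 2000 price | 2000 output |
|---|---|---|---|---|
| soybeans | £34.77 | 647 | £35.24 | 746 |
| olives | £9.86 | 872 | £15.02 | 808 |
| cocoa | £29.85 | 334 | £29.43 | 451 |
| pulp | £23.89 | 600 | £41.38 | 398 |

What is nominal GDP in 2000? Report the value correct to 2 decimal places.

£68167.37

Nominal GDP 2000 = Σ (p_2000 × q_2000) = 35.24·746 + 15.02·808 + 29.43·451 + 41.38·398 = 68167.37.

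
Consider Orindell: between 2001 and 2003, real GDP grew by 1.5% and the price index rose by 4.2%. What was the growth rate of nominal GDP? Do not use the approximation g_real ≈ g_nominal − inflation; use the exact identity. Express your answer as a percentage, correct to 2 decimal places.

5.76%

(1 + g_nom) = (1 + g_real)(1 + π) = 1.0150 × 1.0420 = 1.05763.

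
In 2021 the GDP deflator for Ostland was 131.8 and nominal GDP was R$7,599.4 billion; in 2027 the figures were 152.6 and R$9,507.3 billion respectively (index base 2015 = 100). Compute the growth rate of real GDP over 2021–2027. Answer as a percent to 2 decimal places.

8.05%

Real GDP 2021 = 7599.4 / 1.318 = 5765.86.
Real GDP 2027 = 9507.3 / 1.526 = 6230.21.
Real growth = 6230.21 / 5765.86 − 1 = 0.0805.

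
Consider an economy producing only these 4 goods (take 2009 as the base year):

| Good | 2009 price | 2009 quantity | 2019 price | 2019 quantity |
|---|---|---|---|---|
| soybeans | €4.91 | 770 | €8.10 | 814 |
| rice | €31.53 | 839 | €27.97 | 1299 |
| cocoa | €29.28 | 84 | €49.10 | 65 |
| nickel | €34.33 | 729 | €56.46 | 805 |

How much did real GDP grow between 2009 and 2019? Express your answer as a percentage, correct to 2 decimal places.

Real GDP 2009 = Nominal GDP 2009 = 4.91·770 + 31.53·839 + 29.28·84 + 34.33·729 = 57720.46.
Real GDP 2019 (at 2009 prices) = 4.91·814 + 31.53·1299 + 29.28·65 + 34.33·805 = 74493.06.
Real growth = 74493.06/57720.46 − 1 = 0.2906.

29.06%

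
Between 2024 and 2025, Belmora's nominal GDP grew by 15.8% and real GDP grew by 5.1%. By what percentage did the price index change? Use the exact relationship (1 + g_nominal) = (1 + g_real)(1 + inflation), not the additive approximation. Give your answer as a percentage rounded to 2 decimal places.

(1 + g_nom) = (1 + g_real)(1 + π), so π = 1.1580 / 1.0510 − 1 = 0.10181.

10.18%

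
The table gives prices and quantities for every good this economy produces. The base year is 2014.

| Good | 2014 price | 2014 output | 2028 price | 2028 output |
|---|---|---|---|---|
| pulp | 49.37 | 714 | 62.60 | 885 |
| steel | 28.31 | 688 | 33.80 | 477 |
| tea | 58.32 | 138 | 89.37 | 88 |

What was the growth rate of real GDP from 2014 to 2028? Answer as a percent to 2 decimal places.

Real GDP 2014 = Nominal GDP 2014 = 49.37·714 + 28.31·688 + 58.32·138 = 62775.62.
Real GDP 2028 (at 2014 prices) = 49.37·885 + 28.31·477 + 58.32·88 = 62328.48.
Real growth = 62328.48/62775.62 − 1 = -0.0071.

-0.71%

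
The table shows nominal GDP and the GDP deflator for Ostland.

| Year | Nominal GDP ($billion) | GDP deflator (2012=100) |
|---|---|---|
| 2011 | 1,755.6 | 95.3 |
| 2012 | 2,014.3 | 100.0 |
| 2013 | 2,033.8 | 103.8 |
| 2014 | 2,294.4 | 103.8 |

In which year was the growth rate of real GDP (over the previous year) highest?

2012: real = 2014.3/1.000 = 2014.30; growth vs 2011 (1842.18) = 9.34%.
2013: real = 2033.8/1.038 = 1959.34; growth vs 2012 (2014.30) = -2.73%.
2014: real = 2294.4/1.038 = 2210.40; growth vs 2013 (1959.34) = 12.81%.

2014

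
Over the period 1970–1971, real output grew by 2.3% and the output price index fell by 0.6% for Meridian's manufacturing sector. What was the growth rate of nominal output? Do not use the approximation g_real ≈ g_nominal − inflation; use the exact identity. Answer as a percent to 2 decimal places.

1.69%

(1 + g_nom) = (1 + g_real)(1 + π) = 1.0230 × 0.9940 = 1.01686.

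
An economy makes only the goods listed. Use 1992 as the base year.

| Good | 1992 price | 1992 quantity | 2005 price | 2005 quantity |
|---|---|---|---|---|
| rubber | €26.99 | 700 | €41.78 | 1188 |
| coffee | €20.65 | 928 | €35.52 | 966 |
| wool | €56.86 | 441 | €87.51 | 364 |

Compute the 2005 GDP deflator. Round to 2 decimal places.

Nominal GDP 2005 = 41.78·1188 + 35.52·966 + 87.51·364 = 115800.60.
Real GDP 2005 (at 1992 prices) = 26.99·1188 + 20.65·966 + 56.86·364 = 72709.06.
Deflator = Nominal/Real × 100 = 115800.60/72709.06 × 100 = 159.266.

159.27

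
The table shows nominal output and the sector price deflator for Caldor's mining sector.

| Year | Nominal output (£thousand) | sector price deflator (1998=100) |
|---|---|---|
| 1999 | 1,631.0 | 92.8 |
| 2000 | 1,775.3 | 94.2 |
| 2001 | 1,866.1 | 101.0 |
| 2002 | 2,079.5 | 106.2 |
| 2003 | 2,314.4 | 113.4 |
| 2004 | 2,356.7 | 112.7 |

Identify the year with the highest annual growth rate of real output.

2000

2000: real = 1775.3/0.942 = 1884.61; growth vs 1999 (1757.54) = 7.23%.
2001: real = 1866.1/1.010 = 1847.62; growth vs 2000 (1884.61) = -1.96%.
2002: real = 2079.5/1.062 = 1958.10; growth vs 2001 (1847.62) = 5.98%.
2003: real = 2314.4/1.134 = 2040.92; growth vs 2002 (1958.10) = 4.23%.
2004: real = 2356.7/1.127 = 2091.13; growth vs 2003 (2040.92) = 2.46%.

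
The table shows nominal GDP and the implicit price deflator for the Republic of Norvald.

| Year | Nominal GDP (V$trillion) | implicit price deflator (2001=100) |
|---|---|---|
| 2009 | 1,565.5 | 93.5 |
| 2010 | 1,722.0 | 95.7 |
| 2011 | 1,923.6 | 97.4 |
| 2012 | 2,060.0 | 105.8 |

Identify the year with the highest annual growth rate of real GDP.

2010: real = 1722.0/0.957 = 1799.37; growth vs 2009 (1674.33) = 7.47%.
2011: real = 1923.6/0.974 = 1974.95; growth vs 2010 (1799.37) = 9.76%.
2012: real = 2060.0/1.058 = 1947.07; growth vs 2011 (1974.95) = -1.41%.

2011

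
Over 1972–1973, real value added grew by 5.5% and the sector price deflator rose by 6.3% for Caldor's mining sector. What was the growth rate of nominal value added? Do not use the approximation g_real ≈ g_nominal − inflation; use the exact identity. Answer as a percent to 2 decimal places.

(1 + g_nom) = (1 + g_real)(1 + π) = 1.0550 × 1.0630 = 1.12147.

12.15%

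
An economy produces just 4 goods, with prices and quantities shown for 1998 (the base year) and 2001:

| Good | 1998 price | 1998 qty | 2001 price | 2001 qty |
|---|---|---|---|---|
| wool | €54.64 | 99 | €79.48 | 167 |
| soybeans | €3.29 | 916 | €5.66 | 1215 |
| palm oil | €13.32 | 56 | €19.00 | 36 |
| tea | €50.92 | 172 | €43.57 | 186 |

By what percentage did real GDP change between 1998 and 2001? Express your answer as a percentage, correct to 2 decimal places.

Real GDP 1998 = Nominal GDP 1998 = 54.64·99 + 3.29·916 + 13.32·56 + 50.92·172 = 17927.16.
Real GDP 2001 (at 1998 prices) = 54.64·167 + 3.29·1215 + 13.32·36 + 50.92·186 = 23072.87.
Real growth = 23072.87/17927.16 − 1 = 0.2870.

28.70%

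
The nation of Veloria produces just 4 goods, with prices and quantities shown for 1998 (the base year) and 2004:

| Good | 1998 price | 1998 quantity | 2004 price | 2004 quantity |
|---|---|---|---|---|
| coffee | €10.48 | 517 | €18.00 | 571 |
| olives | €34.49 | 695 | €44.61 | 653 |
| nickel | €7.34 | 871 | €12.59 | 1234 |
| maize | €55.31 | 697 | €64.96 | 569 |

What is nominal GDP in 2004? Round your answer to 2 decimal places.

Nominal GDP 2004 = Σ (p_2004 × q_2004) = 18.00·571 + 44.61·653 + 12.59·1234 + 64.96·569 = 91906.63.

€91906.63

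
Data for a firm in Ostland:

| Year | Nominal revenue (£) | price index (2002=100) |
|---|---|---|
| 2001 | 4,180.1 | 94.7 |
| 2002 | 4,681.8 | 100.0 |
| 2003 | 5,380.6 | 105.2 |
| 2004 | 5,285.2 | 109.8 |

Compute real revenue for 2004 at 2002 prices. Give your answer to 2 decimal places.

£4,813.48

Real revenue 2004 = 5285.2 / 1.098 = 4813.48.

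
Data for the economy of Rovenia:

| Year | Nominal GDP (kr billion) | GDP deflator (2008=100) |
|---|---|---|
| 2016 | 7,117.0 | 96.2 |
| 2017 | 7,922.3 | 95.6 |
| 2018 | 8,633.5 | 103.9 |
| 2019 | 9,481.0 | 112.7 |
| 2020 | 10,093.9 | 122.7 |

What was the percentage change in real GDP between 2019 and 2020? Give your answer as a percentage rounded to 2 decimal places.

Real GDP 2019 = 9481.0/1.127 = 8412.60.
Real GDP 2020 = 10093.9/1.227 = 8226.49.
Change = 8226.49/8412.60 − 1 = -0.0221.

-2.21%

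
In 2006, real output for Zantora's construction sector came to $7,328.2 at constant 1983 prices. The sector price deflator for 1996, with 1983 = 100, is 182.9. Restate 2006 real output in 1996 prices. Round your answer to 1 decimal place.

$13,403.3

Real output in 1996 prices = Real output in 1983 prices × (P_1996/P_1983) = 7328.2 × 1.829 = 13403.28.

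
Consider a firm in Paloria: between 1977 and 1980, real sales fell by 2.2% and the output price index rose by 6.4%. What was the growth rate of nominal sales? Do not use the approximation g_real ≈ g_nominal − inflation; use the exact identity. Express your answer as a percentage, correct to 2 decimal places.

(1 + g_nom) = (1 + g_real)(1 + π) = 0.9780 × 1.0640 = 1.04059.

4.06%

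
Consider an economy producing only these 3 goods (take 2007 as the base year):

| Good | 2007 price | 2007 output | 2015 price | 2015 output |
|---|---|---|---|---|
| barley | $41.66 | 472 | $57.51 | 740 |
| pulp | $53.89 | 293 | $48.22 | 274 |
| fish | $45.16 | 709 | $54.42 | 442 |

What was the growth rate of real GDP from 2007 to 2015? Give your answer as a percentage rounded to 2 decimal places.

-2.84%

Real GDP 2007 = Nominal GDP 2007 = 41.66·472 + 53.89·293 + 45.16·709 = 67471.73.
Real GDP 2015 (at 2007 prices) = 41.66·740 + 53.89·274 + 45.16·442 = 65554.98.
Real growth = 65554.98/67471.73 − 1 = -0.0284.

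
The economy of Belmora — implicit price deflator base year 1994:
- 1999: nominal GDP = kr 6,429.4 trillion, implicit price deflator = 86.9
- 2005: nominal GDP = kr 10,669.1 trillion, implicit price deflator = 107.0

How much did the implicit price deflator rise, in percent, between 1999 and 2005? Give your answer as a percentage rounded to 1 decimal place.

Price-level change = 107.0 / 86.9 − 1 = 0.2313.

23.1%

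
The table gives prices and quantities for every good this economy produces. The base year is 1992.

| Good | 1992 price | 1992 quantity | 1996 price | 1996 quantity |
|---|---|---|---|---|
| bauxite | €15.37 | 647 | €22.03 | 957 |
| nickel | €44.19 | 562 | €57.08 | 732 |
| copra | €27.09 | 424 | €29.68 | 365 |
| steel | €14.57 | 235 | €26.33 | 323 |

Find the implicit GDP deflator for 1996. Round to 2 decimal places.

133.34

Nominal GDP 1996 = 22.03·957 + 57.08·732 + 29.68·365 + 26.33·323 = 82203.06.
Real GDP 1996 (at 1992 prices) = 15.37·957 + 44.19·732 + 27.09·365 + 14.57·323 = 61650.13.
Deflator = Nominal/Real × 100 = 82203.06/61650.13 × 100 = 133.338.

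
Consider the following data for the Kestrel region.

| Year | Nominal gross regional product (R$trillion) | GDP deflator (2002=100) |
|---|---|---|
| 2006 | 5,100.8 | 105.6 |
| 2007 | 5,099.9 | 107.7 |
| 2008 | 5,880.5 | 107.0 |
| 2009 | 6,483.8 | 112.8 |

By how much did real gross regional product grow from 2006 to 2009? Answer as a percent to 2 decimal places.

19.00%

Real gross regional product 2006 = 5100.8/1.056 = 4830.30.
Real gross regional product 2009 = 6483.8/1.128 = 5748.05.
Change = 5748.05/4830.30 − 1 = 0.1900.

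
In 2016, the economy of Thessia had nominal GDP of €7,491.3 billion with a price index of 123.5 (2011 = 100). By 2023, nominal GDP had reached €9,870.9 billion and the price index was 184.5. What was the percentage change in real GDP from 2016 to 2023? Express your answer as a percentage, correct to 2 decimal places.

-11.80%

Real GDP 2016 = 7491.3 / 1.235 = 6065.83.
Real GDP 2023 = 9870.9 / 1.845 = 5350.08.
Real growth = 5350.08 / 6065.83 − 1 = -0.1180.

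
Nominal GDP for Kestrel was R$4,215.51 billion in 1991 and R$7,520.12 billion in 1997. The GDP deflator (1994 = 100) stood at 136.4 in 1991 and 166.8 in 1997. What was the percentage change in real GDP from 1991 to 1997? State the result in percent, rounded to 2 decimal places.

45.88%

Real GDP 1991 = 4215.51 / 1.364 = 3090.55.
Real GDP 1997 = 7520.12 / 1.668 = 4508.47.
Real growth = 4508.47 / 3090.55 − 1 = 0.4588.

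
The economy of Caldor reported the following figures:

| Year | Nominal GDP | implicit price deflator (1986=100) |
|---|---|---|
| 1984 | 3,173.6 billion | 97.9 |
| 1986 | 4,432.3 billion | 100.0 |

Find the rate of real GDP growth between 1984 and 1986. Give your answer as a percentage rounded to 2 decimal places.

Real GDP 1984 = 3173.6 / 0.979 = 3241.68.
Real GDP 1986 = 4432.3 / 1.000 = 4432.30.
Real growth = 4432.30 / 3241.68 − 1 = 0.3673.

36.73%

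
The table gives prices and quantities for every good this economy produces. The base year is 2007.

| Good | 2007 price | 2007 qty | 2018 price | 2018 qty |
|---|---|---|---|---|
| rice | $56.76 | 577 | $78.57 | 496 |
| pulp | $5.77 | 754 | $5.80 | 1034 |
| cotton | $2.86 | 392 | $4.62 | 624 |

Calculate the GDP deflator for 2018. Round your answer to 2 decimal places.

133.28

Nominal GDP 2018 = 78.57·496 + 5.80·1034 + 4.62·624 = 47850.80.
Real GDP 2018 (at 2007 prices) = 56.76·496 + 5.77·1034 + 2.86·624 = 35903.78.
Deflator = Nominal/Real × 100 = 47850.80/35903.78 × 100 = 133.275.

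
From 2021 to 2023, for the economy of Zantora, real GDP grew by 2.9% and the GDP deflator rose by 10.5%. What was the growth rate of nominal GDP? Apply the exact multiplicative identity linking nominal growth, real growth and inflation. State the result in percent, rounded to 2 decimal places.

(1 + g_nom) = (1 + g_real)(1 + π) = 1.0290 × 1.1050 = 1.13705.

13.70%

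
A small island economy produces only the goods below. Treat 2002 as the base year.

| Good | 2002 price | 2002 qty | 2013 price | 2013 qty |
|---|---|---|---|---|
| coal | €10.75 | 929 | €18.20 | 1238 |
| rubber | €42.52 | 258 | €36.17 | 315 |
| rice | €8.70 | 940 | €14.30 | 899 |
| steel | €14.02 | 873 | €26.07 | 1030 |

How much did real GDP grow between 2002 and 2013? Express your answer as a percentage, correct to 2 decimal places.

18.34%

Real GDP 2002 = Nominal GDP 2002 = 10.75·929 + 42.52·258 + 8.70·940 + 14.02·873 = 41374.37.
Real GDP 2013 (at 2002 prices) = 10.75·1238 + 42.52·315 + 8.70·899 + 14.02·1030 = 48964.20.
Real growth = 48964.20/41374.37 − 1 = 0.1834.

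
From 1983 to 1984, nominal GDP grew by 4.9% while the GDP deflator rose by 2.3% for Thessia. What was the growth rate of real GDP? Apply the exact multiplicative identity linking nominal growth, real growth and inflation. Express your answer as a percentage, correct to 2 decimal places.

2.54%

(1 + g_nom) = (1 + g_real)(1 + π), so g_real = 1.0490 / 1.0230 − 1 = 0.02542.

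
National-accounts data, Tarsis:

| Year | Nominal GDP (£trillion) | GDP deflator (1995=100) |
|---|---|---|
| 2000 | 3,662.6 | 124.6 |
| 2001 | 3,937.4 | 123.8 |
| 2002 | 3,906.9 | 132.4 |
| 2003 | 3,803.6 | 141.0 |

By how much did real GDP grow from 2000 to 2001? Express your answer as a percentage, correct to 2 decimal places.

Real GDP 2000 = 3662.6/1.246 = 2939.49.
Real GDP 2001 = 3937.4/1.238 = 3180.45.
Change = 3180.45/2939.49 − 1 = 0.0820.

8.20%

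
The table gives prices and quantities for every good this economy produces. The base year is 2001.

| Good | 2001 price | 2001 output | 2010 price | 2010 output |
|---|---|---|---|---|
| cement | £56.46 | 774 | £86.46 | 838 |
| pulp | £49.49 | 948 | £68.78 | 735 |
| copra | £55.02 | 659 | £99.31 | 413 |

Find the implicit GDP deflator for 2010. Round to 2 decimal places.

154.14

Nominal GDP 2010 = 86.46·838 + 68.78·735 + 99.31·413 = 164021.81.
Real GDP 2010 (at 2001 prices) = 56.46·838 + 49.49·735 + 55.02·413 = 106411.89.
Deflator = Nominal/Real × 100 = 164021.81/106411.89 × 100 = 154.139.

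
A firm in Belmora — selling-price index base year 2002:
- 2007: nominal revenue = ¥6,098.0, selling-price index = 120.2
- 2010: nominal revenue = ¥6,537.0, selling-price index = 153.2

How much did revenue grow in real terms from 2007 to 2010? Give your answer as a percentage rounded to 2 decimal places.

-15.89%

Deflate each year: 2007 → 6098.0/1.202 = 5073.21; 2010 → 6537.0/1.532 = 4266.97.
So real revenue changed by 4266.97/5073.21 − 1 = -0.1589, i.e. -15.89%.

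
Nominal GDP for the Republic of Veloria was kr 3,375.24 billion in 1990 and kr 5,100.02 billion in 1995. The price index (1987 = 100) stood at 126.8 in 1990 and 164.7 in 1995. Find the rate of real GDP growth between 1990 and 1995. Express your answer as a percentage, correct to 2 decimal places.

16.33%

Deflate each year: 1990 → 3375.24/1.268 = 2661.86; 1995 → 5100.02/1.647 = 3096.55.
So real GDP changed by 3096.55/2661.86 − 1 = 0.1633, i.e. 16.33%.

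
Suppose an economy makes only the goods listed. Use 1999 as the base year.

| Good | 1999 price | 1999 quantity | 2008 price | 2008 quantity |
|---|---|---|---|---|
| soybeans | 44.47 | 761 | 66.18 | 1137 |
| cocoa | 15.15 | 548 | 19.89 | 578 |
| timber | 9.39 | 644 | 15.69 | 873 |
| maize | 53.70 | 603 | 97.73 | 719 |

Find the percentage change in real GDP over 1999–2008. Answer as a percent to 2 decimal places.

31.72%

Real GDP 1999 = Nominal GDP 1999 = 44.47·761 + 15.15·548 + 9.39·644 + 53.70·603 = 80572.13.
Real GDP 2008 (at 1999 prices) = 44.47·1137 + 15.15·578 + 9.39·873 + 53.70·719 = 106126.86.
Real growth = 106126.86/80572.13 − 1 = 0.3172.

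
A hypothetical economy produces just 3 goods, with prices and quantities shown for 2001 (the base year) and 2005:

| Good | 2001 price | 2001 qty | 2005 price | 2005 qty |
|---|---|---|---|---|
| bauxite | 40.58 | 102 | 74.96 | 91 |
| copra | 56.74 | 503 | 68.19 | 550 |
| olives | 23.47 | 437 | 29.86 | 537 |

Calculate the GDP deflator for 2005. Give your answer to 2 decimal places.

Nominal GDP 2005 = 74.96·91 + 68.19·550 + 29.86·537 = 60360.68.
Real GDP 2005 (at 2001 prices) = 40.58·91 + 56.74·550 + 23.47·537 = 47503.17.
Deflator = Nominal/Real × 100 = 60360.68/47503.17 × 100 = 127.067.

127.07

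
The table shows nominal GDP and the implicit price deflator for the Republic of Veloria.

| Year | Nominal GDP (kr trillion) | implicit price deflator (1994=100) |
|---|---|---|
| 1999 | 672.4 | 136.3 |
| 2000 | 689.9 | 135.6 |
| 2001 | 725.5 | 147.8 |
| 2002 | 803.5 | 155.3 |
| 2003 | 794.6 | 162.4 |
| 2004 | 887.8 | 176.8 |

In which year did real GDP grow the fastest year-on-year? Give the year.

2000: real = 689.9/1.356 = 508.78; growth vs 1999 (493.32) = 3.13%.
2001: real = 725.5/1.478 = 490.87; growth vs 2000 (508.78) = -3.52%.
2002: real = 803.5/1.553 = 517.39; growth vs 2001 (490.87) = 5.40%.
2003: real = 794.6/1.624 = 489.29; growth vs 2002 (517.39) = -5.43%.
2004: real = 887.8/1.768 = 502.15; growth vs 2003 (489.29) = 2.63%.

2002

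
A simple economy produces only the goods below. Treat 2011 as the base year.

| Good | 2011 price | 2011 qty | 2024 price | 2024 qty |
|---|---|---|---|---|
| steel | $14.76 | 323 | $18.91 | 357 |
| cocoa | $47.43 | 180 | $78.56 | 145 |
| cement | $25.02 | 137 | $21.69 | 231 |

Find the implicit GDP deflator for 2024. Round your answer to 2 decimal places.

Nominal GDP 2024 = 18.91·357 + 78.56·145 + 21.69·231 = 23152.46.
Real GDP 2024 (at 2011 prices) = 14.76·357 + 47.43·145 + 25.02·231 = 17926.29.
Deflator = Nominal/Real × 100 = 23152.46/17926.29 × 100 = 129.154.

129.15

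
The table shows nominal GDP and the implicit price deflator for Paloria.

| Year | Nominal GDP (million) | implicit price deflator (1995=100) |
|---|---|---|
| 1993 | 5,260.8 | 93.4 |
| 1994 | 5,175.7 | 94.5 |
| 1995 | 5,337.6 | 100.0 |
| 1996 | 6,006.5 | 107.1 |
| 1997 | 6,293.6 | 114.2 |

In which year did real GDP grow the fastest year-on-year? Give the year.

1994: real = 5175.7/0.945 = 5476.93; growth vs 1993 (5632.55) = -2.76%.
1995: real = 5337.6/1.000 = 5337.60; growth vs 1994 (5476.93) = -2.54%.
1996: real = 6006.5/1.071 = 5608.31; growth vs 1995 (5337.60) = 5.07%.
1997: real = 6293.6/1.142 = 5511.03; growth vs 1996 (5608.31) = -1.73%.

1996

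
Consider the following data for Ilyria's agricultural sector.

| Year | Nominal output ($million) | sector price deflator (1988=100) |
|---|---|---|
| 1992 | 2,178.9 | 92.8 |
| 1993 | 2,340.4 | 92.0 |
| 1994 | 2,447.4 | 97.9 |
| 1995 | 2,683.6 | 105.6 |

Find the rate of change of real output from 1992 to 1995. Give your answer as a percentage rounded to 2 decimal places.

8.23%

Real output 1992 = 2178.9/0.928 = 2347.95.
Real output 1995 = 2683.6/1.056 = 2541.29.
Change = 2541.29/2347.95 − 1 = 0.0823.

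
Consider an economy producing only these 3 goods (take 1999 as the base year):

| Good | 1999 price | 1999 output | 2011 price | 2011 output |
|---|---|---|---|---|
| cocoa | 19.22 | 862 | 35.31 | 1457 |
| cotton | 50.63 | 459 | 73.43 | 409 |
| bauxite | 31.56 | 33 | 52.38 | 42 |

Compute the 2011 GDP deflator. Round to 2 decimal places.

167.24

Nominal GDP 2011 = 35.31·1457 + 73.43·409 + 52.38·42 = 83679.50.
Real GDP 2011 (at 1999 prices) = 19.22·1457 + 50.63·409 + 31.56·42 = 50036.73.
Deflator = Nominal/Real × 100 = 83679.50/50036.73 × 100 = 167.236.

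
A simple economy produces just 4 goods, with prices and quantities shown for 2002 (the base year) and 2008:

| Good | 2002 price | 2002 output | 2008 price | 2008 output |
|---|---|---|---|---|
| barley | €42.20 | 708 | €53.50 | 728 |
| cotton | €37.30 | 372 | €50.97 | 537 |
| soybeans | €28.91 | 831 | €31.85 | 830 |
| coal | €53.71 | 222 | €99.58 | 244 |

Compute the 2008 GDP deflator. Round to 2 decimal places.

133.24

Nominal GDP 2008 = 53.50·728 + 50.97·537 + 31.85·830 + 99.58·244 = 117051.91.
Real GDP 2008 (at 2002 prices) = 42.20·728 + 37.30·537 + 28.91·830 + 53.71·244 = 87852.24.
Deflator = Nominal/Real × 100 = 117051.91/87852.24 × 100 = 133.237.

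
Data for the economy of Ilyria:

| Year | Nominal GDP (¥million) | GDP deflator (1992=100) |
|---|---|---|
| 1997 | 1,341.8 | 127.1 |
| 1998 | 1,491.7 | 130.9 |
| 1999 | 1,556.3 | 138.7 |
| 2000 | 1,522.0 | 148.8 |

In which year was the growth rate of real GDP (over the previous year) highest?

1998

1998: real = 1491.7/1.309 = 1139.57; growth vs 1997 (1055.70) = 7.94%.
1999: real = 1556.3/1.387 = 1122.06; growth vs 1998 (1139.57) = -1.54%.
2000: real = 1522.0/1.488 = 1022.85; growth vs 1999 (1122.06) = -8.84%.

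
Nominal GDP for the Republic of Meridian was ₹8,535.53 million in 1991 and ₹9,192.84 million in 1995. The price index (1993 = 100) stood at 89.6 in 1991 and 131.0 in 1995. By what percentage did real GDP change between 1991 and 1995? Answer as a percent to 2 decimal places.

Deflate each year: 1991 → 8535.53/0.896 = 9526.26; 1995 → 9192.84/1.310 = 7017.44.
So real GDP changed by 7017.44/9526.26 − 1 = -0.2634, i.e. -26.34%.

-26.34%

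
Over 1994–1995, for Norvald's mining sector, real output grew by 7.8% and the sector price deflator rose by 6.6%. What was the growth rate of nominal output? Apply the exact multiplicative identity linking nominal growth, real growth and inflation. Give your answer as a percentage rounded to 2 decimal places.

14.91%

(1 + g_nom) = (1 + g_real)(1 + π) = 1.0780 × 1.0660 = 1.14915.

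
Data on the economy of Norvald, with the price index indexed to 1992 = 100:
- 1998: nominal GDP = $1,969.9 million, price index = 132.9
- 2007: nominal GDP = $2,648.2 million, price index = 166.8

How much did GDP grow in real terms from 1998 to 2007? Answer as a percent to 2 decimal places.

Deflate each year: 1998 → 1969.9/1.329 = 1482.24; 2007 → 2648.2/1.668 = 1587.65.
So real GDP changed by 1587.65/1482.24 − 1 = 0.0711, i.e. 7.11%.

7.11%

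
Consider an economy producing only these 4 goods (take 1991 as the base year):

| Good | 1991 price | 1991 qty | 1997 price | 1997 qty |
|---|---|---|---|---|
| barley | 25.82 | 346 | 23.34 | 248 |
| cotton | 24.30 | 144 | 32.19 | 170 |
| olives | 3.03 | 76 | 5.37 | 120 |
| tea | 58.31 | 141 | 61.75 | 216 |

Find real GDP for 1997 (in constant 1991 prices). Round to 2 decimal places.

Real GDP 1997 = Σ (p_1991 × q_1997) = 25.82·248 + 24.30·170 + 3.03·120 + 58.31·216 = 23492.92.

23492.92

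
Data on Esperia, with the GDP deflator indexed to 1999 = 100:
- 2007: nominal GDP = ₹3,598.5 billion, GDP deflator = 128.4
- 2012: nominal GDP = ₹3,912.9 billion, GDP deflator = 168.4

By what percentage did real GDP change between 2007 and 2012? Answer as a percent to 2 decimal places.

-17.09%

Real GDP 2007 = 3598.5 / 1.284 = 2802.57.
Real GDP 2012 = 3912.9 / 1.684 = 2323.57.
Real growth = 2323.57 / 2802.57 − 1 = -0.1709.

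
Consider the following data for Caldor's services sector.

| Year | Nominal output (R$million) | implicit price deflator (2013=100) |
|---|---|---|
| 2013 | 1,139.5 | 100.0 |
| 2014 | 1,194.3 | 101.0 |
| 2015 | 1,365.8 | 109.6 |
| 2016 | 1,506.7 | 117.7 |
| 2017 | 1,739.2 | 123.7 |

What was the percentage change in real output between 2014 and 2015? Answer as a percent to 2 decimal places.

Real output 2014 = 1194.3/1.010 = 1182.48.
Real output 2015 = 1365.8/1.096 = 1246.17.
Change = 1246.17/1182.48 − 1 = 0.0539.

5.39%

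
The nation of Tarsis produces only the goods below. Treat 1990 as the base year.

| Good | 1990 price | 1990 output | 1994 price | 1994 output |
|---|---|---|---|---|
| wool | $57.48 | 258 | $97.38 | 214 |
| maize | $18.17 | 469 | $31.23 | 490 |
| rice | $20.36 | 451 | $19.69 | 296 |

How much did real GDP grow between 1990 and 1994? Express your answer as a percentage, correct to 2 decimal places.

-16.30%

Real GDP 1990 = Nominal GDP 1990 = 57.48·258 + 18.17·469 + 20.36·451 = 32533.93.
Real GDP 1994 (at 1990 prices) = 57.48·214 + 18.17·490 + 20.36·296 = 27230.58.
Real growth = 27230.58/32533.93 − 1 = -0.1630.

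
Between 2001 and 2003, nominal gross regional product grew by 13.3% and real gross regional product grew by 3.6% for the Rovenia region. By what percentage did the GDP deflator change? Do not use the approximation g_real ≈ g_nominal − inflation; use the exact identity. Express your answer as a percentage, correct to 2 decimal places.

(1 + g_nom) = (1 + g_real)(1 + π), so π = 1.1330 / 1.0360 − 1 = 0.09363.

9.36%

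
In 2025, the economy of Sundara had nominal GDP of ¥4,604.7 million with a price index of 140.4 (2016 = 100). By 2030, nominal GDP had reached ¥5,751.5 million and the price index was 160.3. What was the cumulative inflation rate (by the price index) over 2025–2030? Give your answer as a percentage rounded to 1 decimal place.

14.2%

Price-level change = 160.3 / 140.4 − 1 = 0.1417.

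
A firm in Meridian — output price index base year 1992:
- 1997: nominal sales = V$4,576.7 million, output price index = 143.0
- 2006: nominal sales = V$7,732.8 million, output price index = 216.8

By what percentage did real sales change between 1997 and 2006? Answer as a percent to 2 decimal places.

Deflate each year: 1997 → 4576.7/1.430 = 3200.49; 2006 → 7732.8/2.168 = 3566.79.
So real sales changed by 3566.79/3200.49 − 1 = 0.1145, i.e. 11.45%.

11.45%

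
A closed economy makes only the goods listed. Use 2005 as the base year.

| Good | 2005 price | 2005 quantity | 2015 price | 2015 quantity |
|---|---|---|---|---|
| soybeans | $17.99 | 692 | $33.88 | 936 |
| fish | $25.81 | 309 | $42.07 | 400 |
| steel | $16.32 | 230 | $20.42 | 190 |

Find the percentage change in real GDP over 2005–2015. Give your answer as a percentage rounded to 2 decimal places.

25.17%

Real GDP 2005 = Nominal GDP 2005 = 17.99·692 + 25.81·309 + 16.32·230 = 24177.97.
Real GDP 2015 (at 2005 prices) = 17.99·936 + 25.81·400 + 16.32·190 = 30263.44.
Real growth = 30263.44/24177.97 − 1 = 0.2517.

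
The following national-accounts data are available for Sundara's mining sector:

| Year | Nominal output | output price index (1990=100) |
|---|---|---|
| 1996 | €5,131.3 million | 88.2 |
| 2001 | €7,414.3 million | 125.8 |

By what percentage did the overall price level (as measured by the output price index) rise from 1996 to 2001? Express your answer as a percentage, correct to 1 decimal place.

Price-level change = 125.8 / 88.2 − 1 = 0.4263.

42.6%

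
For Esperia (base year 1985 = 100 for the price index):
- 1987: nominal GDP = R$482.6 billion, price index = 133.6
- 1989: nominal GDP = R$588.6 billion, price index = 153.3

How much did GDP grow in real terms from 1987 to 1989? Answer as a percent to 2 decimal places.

6.29%

Deflate each year: 1987 → 482.6/1.336 = 361.23; 1989 → 588.6/1.533 = 383.95.
So real GDP changed by 383.95/361.23 − 1 = 0.0629, i.e. 6.29%.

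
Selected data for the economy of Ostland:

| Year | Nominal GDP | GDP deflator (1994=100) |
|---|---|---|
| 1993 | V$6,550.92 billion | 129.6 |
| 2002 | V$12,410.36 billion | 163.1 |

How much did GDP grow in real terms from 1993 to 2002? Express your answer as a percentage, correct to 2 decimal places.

50.53%

Real GDP 1993 = 6550.92 / 1.296 = 5054.72.
Real GDP 2002 = 12410.36 / 1.631 = 7609.05.
Real growth = 7609.05 / 5054.72 − 1 = 0.5053.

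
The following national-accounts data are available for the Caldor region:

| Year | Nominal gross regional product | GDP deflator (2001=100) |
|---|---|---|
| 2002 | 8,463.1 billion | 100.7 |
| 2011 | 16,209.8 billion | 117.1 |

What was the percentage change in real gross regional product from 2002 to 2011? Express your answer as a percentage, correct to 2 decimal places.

64.71%

Deflate each year: 2002 → 8463.1/1.007 = 8404.27; 2011 → 16209.8/1.171 = 13842.70.
So real gross regional product changed by 13842.70/8404.27 − 1 = 0.6471, i.e. 64.71%.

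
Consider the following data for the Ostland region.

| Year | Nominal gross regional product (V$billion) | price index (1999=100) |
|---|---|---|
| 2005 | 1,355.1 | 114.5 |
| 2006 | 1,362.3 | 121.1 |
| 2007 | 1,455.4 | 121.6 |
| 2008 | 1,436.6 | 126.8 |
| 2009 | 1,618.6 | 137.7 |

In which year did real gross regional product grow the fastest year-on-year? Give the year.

2006: real = 1362.3/1.211 = 1124.94; growth vs 2005 (1183.49) = -4.95%.
2007: real = 1455.4/1.216 = 1196.88; growth vs 2006 (1124.94) = 6.40%.
2008: real = 1436.6/1.268 = 1132.97; growth vs 2007 (1196.88) = -5.34%.
2009: real = 1618.6/1.377 = 1175.45; growth vs 2008 (1132.97) = 3.75%.

2007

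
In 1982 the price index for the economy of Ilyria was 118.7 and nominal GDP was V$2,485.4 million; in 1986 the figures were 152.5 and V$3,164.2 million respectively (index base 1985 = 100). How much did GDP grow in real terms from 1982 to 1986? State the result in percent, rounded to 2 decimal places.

Real GDP 1982 = 2485.4 / 1.187 = 2093.85.
Real GDP 1986 = 3164.2 / 1.525 = 2074.89.
Real growth = 2074.89 / 2093.85 − 1 = -0.0091.

-0.91%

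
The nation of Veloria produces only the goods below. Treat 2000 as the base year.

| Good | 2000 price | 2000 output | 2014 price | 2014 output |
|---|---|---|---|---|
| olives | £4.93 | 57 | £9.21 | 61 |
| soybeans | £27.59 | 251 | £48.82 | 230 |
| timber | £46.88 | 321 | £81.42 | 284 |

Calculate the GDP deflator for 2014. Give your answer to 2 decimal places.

Nominal GDP 2014 = 9.21·61 + 48.82·230 + 81.42·284 = 34913.69.
Real GDP 2014 (at 2000 prices) = 4.93·61 + 27.59·230 + 46.88·284 = 19960.35.
Deflator = Nominal/Real × 100 = 34913.69/19960.35 × 100 = 174.915.

174.92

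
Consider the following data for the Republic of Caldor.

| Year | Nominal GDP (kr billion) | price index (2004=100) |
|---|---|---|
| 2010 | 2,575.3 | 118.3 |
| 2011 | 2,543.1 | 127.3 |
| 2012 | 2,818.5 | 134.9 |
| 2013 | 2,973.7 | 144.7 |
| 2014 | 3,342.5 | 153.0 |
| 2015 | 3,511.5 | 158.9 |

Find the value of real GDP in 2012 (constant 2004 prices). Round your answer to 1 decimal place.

kr 2,089.3 billion

Real GDP 2012 = 2818.5 / 1.349 = 2089.33.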